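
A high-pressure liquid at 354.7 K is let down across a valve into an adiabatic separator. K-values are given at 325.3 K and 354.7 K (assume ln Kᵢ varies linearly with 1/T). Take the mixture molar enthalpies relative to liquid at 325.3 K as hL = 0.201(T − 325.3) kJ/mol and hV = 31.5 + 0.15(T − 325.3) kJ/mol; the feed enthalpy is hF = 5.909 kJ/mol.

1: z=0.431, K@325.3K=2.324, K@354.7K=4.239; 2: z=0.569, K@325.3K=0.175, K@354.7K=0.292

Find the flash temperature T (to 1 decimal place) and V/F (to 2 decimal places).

Adiabatic flash: solve Rachford–Rice at each trial T, then check hF = ψ·hV(T) + (1−ψ)·hL(T).
  T = 325.3 K: K = (2.324, 0.175), RR gives ψ = 0.093, H_out = 2.919 kJ/mol
  T = 354.7 K: K = (4.239, 0.292), RR gives ψ = 0.433, H_out = 18.902 kJ/mol
  T = 340.0 K: K = (3.180, 0.229), RR gives ψ = 0.298, H_out = 12.108 kJ/mol
  T = 332.6 K: K = (2.725, 0.200), RR gives ψ = 0.209, H_out = 7.978 kJ/mol
  T = 329.0 K: K = (2.521, 0.188), RR gives ψ = 0.157, H_out = 5.645 kJ/mol
  T = 330.8 K: K = (2.622, 0.194), RR gives ψ = 0.184, H_out = 6.845 kJ/mol
Linear interpolation between T = 329.0 (H_out = 5.645) and T = 330.8 (H_out = 6.845) on hF = 5.909 gives T ≈ 329.4 K, at which ψ = 0.16.

T = 329.4 K, V/F = 0.16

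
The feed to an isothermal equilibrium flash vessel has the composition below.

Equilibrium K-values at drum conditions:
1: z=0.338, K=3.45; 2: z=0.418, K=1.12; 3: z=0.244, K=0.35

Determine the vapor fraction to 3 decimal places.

ψ = 0.793

Newton–Raphson from ψ = 0.5:
  ψ = 0.500: g = 0.1845, g' = -0.641 → ψ = 0.788
  ψ = 0.788: g = 0.0035, g' = -0.674 → ψ = 0.793
Converged at ψ = 0.793.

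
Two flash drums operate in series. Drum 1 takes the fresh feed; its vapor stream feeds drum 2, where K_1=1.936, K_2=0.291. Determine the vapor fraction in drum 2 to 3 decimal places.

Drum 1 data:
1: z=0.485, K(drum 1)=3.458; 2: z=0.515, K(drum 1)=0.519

Drum 1:
Binary case is linear: z₁(K₁−1)(1+ψ₁(K₂−1)) + z₂(K₂−1)(1+ψ₁(K₁−1)) = 0
⇒ ψ₁ = [z₁(K₁−1)+z₂(K₂−1)] / [−(K₁−1)(K₂−1)] = 0.9444/1.1823 = 0.799
Drum-1 compositions:
  1: x = 0.164, y = 0.566
  2: x = 0.836, y = 0.434
Drum-2 feed = drum-1 vapor: z₂ = (0.5659, 0.4341).
Drum 2:
Material balance + equilibrium reduce to Σ zᵢ(Kᵢ−1)/(1+ψ₂(Kᵢ−1)) = 0.
Check two-phase: ΣzᵢKᵢ = 1.222 > 1 and Σzᵢ/Kᵢ = 1.784 > 1, so g(0) = 0.222 > 0 and g(1) = -0.784 < 0.
Binary case is linear: z₁(K₁−1)(1+ψ₂(K₂−1)) + z₂(K₂−1)(1+ψ₂(K₁−1)) = 0
⇒ ψ₂ = [z₁(K₁−1)+z₂(K₂−1)] / [−(K₁−1)(K₂−1)] = 0.2220/0.6636 = 0.334
  1: x = 0.431, y = 0.834
  2: x = 0.569, y = 0.166

V/F (drum 2) = 0.334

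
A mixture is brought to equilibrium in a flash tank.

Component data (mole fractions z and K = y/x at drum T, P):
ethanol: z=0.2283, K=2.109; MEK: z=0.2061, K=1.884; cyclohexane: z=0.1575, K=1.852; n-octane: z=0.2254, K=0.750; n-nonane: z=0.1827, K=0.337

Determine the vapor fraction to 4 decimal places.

ψ = 0.7861

Let ψ = V/F and solve Σ zᵢ(Kᵢ−1)/(1+ψ(Kᵢ−1)) = 0.
g(0) = ΣzᵢKᵢ − 1 = 0.3921 and g(1) = 1 − Σzᵢ/Kᵢ = -0.1454, so a root lies in (0, 1).
Newton iteration, ψ⁰ = 0.58:
  ψ = 0.5800: g = 0.10161, g' = -0.4569 → ψ = 0.8024
  ψ = 0.8024: g = -0.00905, g' = -0.5628 → ψ = 0.7863
  ψ = 0.7863: g = -0.00011, g' = -0.5495 → ψ = 0.7861
Converged at ψ = 0.7861.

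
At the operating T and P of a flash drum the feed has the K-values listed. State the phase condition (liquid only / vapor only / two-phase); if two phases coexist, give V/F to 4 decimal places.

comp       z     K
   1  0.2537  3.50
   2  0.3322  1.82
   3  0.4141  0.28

two-phase, V/F = 0.5097

ΣzᵢKᵢ = 1.6085; Σzᵢ/Kᵢ = 1.7339.
Both exceed 1, so a two-phase solution exists.
Material balance + equilibrium reduce to Σ zᵢ(Kᵢ−1)/(1+ψ(Kᵢ−1)) = 0.
Newton–Raphson from ψ = 0.5:
  ψ = 0.5000: g = 0.00922, g' = -0.9497 → ψ = 0.5097
Converged at ψ = 0.5097.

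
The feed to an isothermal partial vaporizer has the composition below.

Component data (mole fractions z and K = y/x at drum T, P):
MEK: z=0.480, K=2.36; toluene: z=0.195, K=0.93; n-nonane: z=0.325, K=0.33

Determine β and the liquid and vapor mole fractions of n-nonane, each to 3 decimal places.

Material balance + equilibrium reduce to Σ zᵢ(Kᵢ−1)/(1+β(Kᵢ−1)) = 0.
g(0) = ΣzᵢKᵢ − 1 = 0.421 and g(1) = 1 − Σzᵢ/Kᵢ = -0.398, so a root lies in (0, 1).
Newton iteration, β⁰ = 0.5:
  β = 0.500: g = 0.0470, g' = -0.645 → β = 0.573
  β = 0.573: g = -0.0006, g' = -0.666 → β = 0.572
Converged at β = 0.572.
Compositions from xᵢ = zᵢ/(1+β(Kᵢ−1)), yᵢ = Kᵢxᵢ:
  MEK: x = 0.270, y = 0.637
  toluene: x = 0.203, y = 0.189
  n-nonane: x = 0.527, y = 0.174

β = 0.572, x_n-nonane = 0.527, y_n-nonane = 0.174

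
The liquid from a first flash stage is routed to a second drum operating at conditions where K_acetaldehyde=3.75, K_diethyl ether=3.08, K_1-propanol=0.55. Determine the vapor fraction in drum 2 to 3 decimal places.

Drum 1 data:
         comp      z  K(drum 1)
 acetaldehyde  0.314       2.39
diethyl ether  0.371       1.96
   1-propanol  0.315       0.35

Drum 1:
Rachford–Rice: g(ψ₁) = Σ zᵢ(Kᵢ−1)/(1+ψ₁(Kᵢ−1)) = 0.
Check two-phase: ΣzᵢKᵢ = 1.588 > 1 and Σzᵢ/Kᵢ = 1.221 > 1, so g(0) = 0.588 > 0 and g(1) = -0.221 < 0.
Newton–Raphson from ψ₁ = 0.5:
  ψ₁ = 0.500: g = 0.1948, g' = -0.659 → ψ₁ = 0.795
  ψ₁ = 0.795: g = -0.0147, g' = -0.817 → ψ₁ = 0.777
Converged at ψ₁ = 0.777.
Drum-1 compositions:
  acetaldehyde: x = 0.151, y = 0.361
  diethyl ether: x = 0.212, y = 0.416
  1-propanol: x = 0.637, y = 0.223
Drum-2 feed = drum-1 liquid: z₂ = (0.1509, 0.2125, 0.6366).
Drum 2:
Material balance + equilibrium reduce to Σ zᵢ(Kᵢ−1)/(1+ψ₂(Kᵢ−1)) = 0.
Check two-phase: ΣzᵢKᵢ = 1.571 > 1 and Σzᵢ/Kᵢ = 1.267 > 1, so g(0) = 0.571 > 0 and g(1) = -0.267 < 0.
Newton–Raphson from ψ₂ = 0.5:
  ψ₂ = 0.500: g = 0.0218, g' = -0.638 → ψ₂ = 0.534
  ψ₂ = 0.534: g = 0.0004, g' = -0.617 → ψ₂ = 0.535
Converged at ψ₂ = 0.535.
  acetaldehyde: x = 0.061, y = 0.229
  diethyl ether: x = 0.101, y = 0.310
  1-propanol: x = 0.838, y = 0.461

V/F (drum 2) = 0.535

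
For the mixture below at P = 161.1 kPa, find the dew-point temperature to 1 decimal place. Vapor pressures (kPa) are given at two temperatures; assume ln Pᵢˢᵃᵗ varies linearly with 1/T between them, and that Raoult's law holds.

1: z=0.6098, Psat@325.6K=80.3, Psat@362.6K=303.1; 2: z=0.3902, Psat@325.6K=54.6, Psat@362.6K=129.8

Dew-point temperature: Σzᵢ·P/Pᵢˢᵃᵗ(T) = 1. Interpolate ln Pᵢˢᵃᵗ = aᵢ + bᵢ/T.
  T = 325.6 K: ΣzᵢP/Pᵢˢᵃᵗ = 2.3747
  T = 362.6 K: ΣzᵢP/Pᵢˢᵃᵗ = 0.8084
  T = 344.1 K: ΣzᵢP/Pᵢˢᵃᵗ = 1.3371
  T = 353.4 K: ΣzᵢP/Pᵢˢᵃᵗ = 1.0300
  T = 358.0 K: ΣzᵢP/Pᵢˢᵃᵗ = 0.9108
  T = 355.7 K: ΣzᵢP/Pᵢˢᵃᵗ = 0.9680
Interpolating between 353.4 K and 355.7 K gives T ≈ 354.5 K.

T = 354.5 K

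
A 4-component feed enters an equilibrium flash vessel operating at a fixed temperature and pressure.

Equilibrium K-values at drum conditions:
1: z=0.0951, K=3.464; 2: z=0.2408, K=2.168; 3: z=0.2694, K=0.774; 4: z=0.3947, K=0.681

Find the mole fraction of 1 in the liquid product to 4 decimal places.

Let ψ = V/F and solve Σ zᵢ(Kᵢ−1)/(1+ψ(Kᵢ−1)) = 0.
Feasibility: ΣzᵢKᵢ = 1.3288, Σzᵢ/Kᵢ = 1.0662 — both > 1, two phases present.
Iterate (Newton) starting at ψ = 0.31:
  ψ = 0.3100: g = 0.13414, g' = -0.4280 → ψ = 0.6234
  ψ = 0.6234: g = 0.02712, g' = -0.2810 → ψ = 0.7199
  ψ = 0.7199: g = 0.00110, g' = -0.2593 → ψ = 0.7242
Converged at ψ = 0.7242.
Compositions from xᵢ = zᵢ/(1+ψ(Kᵢ−1)), yᵢ = Kᵢxᵢ:
  1: x = 0.0342, y = 0.1183
  2: x = 0.1305, y = 0.2828
  3: x = 0.3221, y = 0.2493
  4: x = 0.5133, y = 0.3495

x_1 = 0.0342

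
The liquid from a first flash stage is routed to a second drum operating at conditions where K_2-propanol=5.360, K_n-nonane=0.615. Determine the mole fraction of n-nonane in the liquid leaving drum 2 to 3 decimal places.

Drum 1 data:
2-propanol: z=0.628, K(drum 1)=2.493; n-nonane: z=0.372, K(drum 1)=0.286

x_n-nonane (drum 2) = 0.919

Drum 1:
Rachford–Rice: g(ψ₁) = Σ zᵢ(Kᵢ−1)/(1+ψ₁(Kᵢ−1)) = 0.
g(0) = ΣzᵢKᵢ − 1 = 0.672 and g(1) = 1 − Σzᵢ/Kᵢ = -0.553, so a root lies in (0, 1).
Binary case is linear: z₁(K₁−1)(1+ψ₁(K₂−1)) + z₂(K₂−1)(1+ψ₁(K₁−1)) = 0
⇒ ψ₁ = [z₁(K₁−1)+z₂(K₂−1)] / [−(K₁−1)(K₂−1)] = 0.6720/1.0660 = 0.630
Drum-1 compositions:
  2-propanol: x = 0.324, y = 0.807
  n-nonane: x = 0.676, y = 0.193
Drum-2 feed = drum-1 liquid: z₂ = (0.3235, 0.6765).
Drum 2:
Let ψ₂ = V/F and solve Σ zᵢ(Kᵢ−1)/(1+ψ₂(Kᵢ−1)) = 0.
Feasibility: ΣzᵢKᵢ = 2.150, Σzᵢ/Kᵢ = 1.160 — both > 1, two phases present.
Newton iteration, ψ₂⁰ = 0.54:
  ψ₂ = 0.540: g = 0.0917, g' = -0.706 → ψ₂ = 0.670
  ψ₂ = 0.670: g = 0.0088, g' = -0.582 → ψ₂ = 0.685
Converged at ψ₂ = 0.685.
  2-propanol: x = 0.081, y = 0.435
  n-nonane: x = 0.919, y = 0.565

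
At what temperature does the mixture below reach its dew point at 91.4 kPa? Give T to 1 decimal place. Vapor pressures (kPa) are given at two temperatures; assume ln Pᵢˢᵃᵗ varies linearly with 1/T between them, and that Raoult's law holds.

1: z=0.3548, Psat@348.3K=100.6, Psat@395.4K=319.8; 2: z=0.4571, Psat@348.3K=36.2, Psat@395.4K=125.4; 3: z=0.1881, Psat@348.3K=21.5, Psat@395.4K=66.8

T = 379.5 K

Dew-point temperature: Σzᵢ·P/Pᵢˢᵃᵗ(T) = 1. Interpolate ln Pᵢˢᵃᵗ = aᵢ + bᵢ/T.
  T = 348.3 K: ΣzᵢP/Pᵢˢᵃᵗ = 2.2761
  T = 395.4 K: ΣzᵢP/Pᵢˢᵃᵗ = 0.6919
  T = 371.9 K: ΣzᵢP/Pᵢˢᵃᵗ = 1.2066
  T = 383.6 K: ΣzᵢP/Pᵢˢᵃᵗ = 0.9070
  T = 377.8 K: ΣzᵢP/Pᵢˢᵃᵗ = 1.0425
  T = 380.7 K: ΣzᵢP/Pᵢˢᵃᵗ = 0.9719
Interpolating between 377.8 K and 380.7 K gives T ≈ 379.5 K.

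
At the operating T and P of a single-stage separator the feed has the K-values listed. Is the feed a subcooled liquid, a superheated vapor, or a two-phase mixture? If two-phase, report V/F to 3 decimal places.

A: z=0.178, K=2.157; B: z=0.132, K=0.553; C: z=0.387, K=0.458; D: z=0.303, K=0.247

ΣzᵢKᵢ = 0.709; Σzᵢ/Kᵢ = 2.393.
Since ΣzᵢKᵢ < 1 the mixture is below its bubble point — single liquid phase.

subcooled liquid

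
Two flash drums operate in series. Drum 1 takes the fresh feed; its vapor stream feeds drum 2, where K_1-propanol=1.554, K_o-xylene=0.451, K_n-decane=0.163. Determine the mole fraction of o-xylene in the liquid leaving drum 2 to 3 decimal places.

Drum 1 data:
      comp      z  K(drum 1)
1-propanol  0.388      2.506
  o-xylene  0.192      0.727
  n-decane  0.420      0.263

Drum 1:
Newton iteration, ψ₁⁰ = 0.5:
  ψ₁ = 0.500: g = -0.2175, g' = -0.878 → ψ₁ = 0.252
  ψ₁ = 0.252: g = -0.0130, g' = -0.823 → ψ₁ = 0.236
Converged at ψ₁ = 0.236.
Drum-1 compositions:
  1-propanol: x = 0.286, y = 0.717
  o-xylene: x = 0.205, y = 0.149
  n-decane: x = 0.509, y = 0.134
Drum-2 feed = drum-1 vapor: z₂ = (0.7170, 0.1492, 0.1338).
Drum 2:
Newton–Raphson from ψ₂ = 0.5:
  ψ₂ = 0.500: g = 0.0056, g' = -0.498 → ψ₂ = 0.511
Converged at ψ₂ = 0.511.
  1-propanol: x = 0.559, y = 0.868
  o-xylene: x = 0.207, y = 0.094
  n-decane: x = 0.234, y = 0.038

x_o-xylene (drum 2) = 0.207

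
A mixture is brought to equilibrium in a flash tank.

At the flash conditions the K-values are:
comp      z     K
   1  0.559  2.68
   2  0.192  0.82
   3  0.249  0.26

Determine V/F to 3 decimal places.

Material balance + equilibrium reduce to Σ zᵢ(Kᵢ−1)/(1+V/F(Kᵢ−1)) = 0.
g(0) = ΣzᵢKᵢ − 1 = 0.720 and g(1) = 1 − Σzᵢ/Kᵢ = -0.400, so a root lies in (0, 1).
Newton iteration, V/F⁰ = 0.31:
  V/F = 0.310: g = 0.3418, g' = -0.919 → V/F = 0.682
  V/F = 0.682: g = 0.0262, g' = -0.907 → V/F = 0.711
  V/F = 0.711: g = -0.0005, g' = -0.943 → V/F = 0.710
Converged at V/F = 0.710.

V/F = 0.710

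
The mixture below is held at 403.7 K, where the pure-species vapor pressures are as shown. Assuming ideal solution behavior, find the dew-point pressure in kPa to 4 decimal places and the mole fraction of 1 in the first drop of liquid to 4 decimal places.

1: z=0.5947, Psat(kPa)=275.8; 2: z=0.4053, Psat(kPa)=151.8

At the dew point ψ → 1, so Σzᵢ/Kᵢ = 1 with Kᵢ = Pᵢˢᵃᵗ/P ⇒ 1/P = Σzᵢ/Pᵢˢᵃᵗ.
1/P = 0.5947/275.8 + 0.4053/151.8 = 0.0048262 ⇒ P = 207.2009 kPa
xᵢ = zᵢP/Pᵢˢᵃᵗ ⇒ x_1 = 0.5947·207.2009/275.8 = 0.4468

Pdew = 207.2009 kPa, x_1 = 0.4468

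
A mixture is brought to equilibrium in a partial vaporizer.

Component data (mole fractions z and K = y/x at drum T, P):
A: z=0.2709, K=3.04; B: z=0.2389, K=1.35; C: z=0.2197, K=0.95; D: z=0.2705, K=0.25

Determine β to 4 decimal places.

β = 0.5129

Iterate (Newton) starting at β = 0.38:
  β = 0.3800: g = 0.09017, g' = -0.6787 → β = 0.5128
  β = 0.5128: g = 0.00001, g' = -0.6927 → β = 0.5129
Converged at β = 0.5129.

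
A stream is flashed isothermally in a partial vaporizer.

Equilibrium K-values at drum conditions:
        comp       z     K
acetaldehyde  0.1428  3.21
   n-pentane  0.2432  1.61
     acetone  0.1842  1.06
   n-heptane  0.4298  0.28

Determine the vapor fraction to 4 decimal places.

ψ = 0.2007

Let ψ = V/F and solve Σ zᵢ(Kᵢ−1)/(1+ψ(Kᵢ−1)) = 0.
Feasibility: ΣzᵢKᵢ = 1.1655, Σzᵢ/Kᵢ = 1.9043 — both > 1, two phases present.
Newton iteration, ψ⁰ = 0.5:
  ψ = 0.5000: g = -0.20919, g' = -0.7551 → ψ = 0.2230
  ψ = 0.2230: g = -0.01573, g' = -0.6999 → ψ = 0.2005
  ψ = 0.2005: g = 0.00013, g' = -0.7117 → ψ = 0.2007
Converged at ψ = 0.2007.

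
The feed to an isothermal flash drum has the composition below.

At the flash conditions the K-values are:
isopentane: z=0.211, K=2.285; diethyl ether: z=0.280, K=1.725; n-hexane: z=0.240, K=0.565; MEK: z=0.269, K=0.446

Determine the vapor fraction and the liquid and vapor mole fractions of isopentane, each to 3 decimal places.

ψ = 0.442, x_isopentane = 0.135, y_isopentane = 0.307

Rachford–Rice: g(ψ) = Σ zᵢ(Kᵢ−1)/(1+ψ(Kᵢ−1)) = 0.
Feasibility: ΣzᵢKᵢ = 1.221, Σzᵢ/Kᵢ = 1.283 — both > 1, two phases present.
Iterate (Newton) starting at ψ = 0.54:
  ψ = 0.540: g = -0.0431, g' = -0.443 → ψ = 0.443
  ψ = 0.443: g = -0.0002, g' = -0.440 → ψ = 0.442
Converged at ψ = 0.442.
Compositions from xᵢ = zᵢ/(1+ψ(Kᵢ−1)), yᵢ = Kᵢxᵢ:
  isopentane: x = 0.135, y = 0.307
  diethyl ether: x = 0.212, y = 0.366
  n-hexane: x = 0.297, y = 0.168
  MEK: x = 0.356, y = 0.159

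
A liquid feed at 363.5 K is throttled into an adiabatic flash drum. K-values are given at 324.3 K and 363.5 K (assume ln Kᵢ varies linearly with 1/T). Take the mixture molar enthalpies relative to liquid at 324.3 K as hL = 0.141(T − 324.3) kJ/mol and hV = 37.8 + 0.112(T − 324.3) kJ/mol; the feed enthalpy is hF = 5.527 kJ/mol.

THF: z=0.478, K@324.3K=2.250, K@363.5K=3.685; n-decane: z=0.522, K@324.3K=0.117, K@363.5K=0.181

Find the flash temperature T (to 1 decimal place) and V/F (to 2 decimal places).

Adiabatic flash: solve Rachford–Rice at each trial T, then check hF = ψ·hV(T) + (1−ψ)·hL(T).
  T = 324.3 K: K = (2.250, 0.117), RR gives ψ = 0.124, H_out = 4.677 kJ/mol
  T = 363.5 K: K = (3.685, 0.181), RR gives ψ = 0.389, H_out = 19.797 kJ/mol
  T = 343.9 K: K = (2.920, 0.147), RR gives ψ = 0.289, H_out = 13.514 kJ/mol
  T = 334.1 K: K = (2.573, 0.132), RR gives ψ = 0.219, H_out = 9.587 kJ/mol
  T = 329.2 K: K = (2.409, 0.124), RR gives ψ = 0.175, H_out = 7.290 kJ/mol
  T = 326.8 K: K = (2.330, 0.121), RR gives ψ = 0.151, H_out = 6.055 kJ/mol
  T = 325.6 K: K = (2.291, 0.119), RR gives ψ = 0.138, H_out = 5.406 kJ/mol
Linear interpolation between T = 325.6 (H_out = 5.406) and T = 326.8 (H_out = 6.055) on hF = 5.527 gives T ≈ 325.8 K, at which ψ = 0.14.

T = 325.8 K, V/F = 0.14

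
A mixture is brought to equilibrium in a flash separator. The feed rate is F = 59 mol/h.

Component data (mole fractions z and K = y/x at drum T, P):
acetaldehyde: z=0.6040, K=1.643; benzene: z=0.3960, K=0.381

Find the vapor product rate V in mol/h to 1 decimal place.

V = 21.2 mol/h

Rachford–Rice: g(V/F) = Σ zᵢ(Kᵢ−1)/(1+V/F(Kᵢ−1)) = 0.
Feasibility: ΣzᵢKᵢ = 1.1432, Σzᵢ/Kᵢ = 1.4070 — both > 1, two phases present.
Binary case is linear: z₁(K₁−1)(1+V/F(K₂−1)) + z₂(K₂−1)(1+V/F(K₁−1)) = 0
⇒ V/F = [z₁(K₁−1)+z₂(K₂−1)] / [−(K₁−1)(K₂−1)] = 0.14325/0.39802 = 0.3599
Then V = V/F·F = 0.3599·59 = 21.2 mol/h and L = F − V = 37.8 mol/h.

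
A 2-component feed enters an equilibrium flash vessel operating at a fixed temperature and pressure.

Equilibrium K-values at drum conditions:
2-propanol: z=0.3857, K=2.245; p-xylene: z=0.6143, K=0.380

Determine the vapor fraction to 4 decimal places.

ψ = 0.1287

Binary case is linear: z₁(K₁−1)(1+ψ(K₂−1)) + z₂(K₂−1)(1+ψ(K₁−1)) = 0
⇒ ψ = [z₁(K₁−1)+z₂(K₂−1)] / [−(K₁−1)(K₂−1)] = 0.09933/0.77190 = 0.1287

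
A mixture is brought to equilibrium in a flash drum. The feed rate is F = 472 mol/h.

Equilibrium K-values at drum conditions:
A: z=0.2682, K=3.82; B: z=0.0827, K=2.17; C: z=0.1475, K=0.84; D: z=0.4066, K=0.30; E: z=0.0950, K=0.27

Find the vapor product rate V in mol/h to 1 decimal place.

V = 144.8 mol/h

Rachford–Rice: g(V/F) = Σ zᵢ(Kᵢ−1)/(1+V/F(Kᵢ−1)) = 0.
Feasibility: ΣzᵢKᵢ = 1.4755, Σzᵢ/Kᵢ = 1.9911 — both > 1, two phases present.
Newton–Raphson from V/F = 0.5:
  V/F = 0.5000: g = -0.19787, g' = -1.0139 → V/F = 0.3048
  V/F = 0.3048: g = 0.00219, g' = -1.0882 → V/F = 0.3068
Converged at V/F = 0.3068.
Then V = V/F·F = 0.3068·472 = 144.8 mol/h and L = F − V = 327.2 mol/h.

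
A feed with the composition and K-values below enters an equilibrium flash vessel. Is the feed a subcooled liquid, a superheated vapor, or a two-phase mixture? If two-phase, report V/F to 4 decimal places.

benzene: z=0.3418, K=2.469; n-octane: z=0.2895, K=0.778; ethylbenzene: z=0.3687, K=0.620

ΣzᵢKᵢ = 1.2977; Σzᵢ/Kᵢ = 1.1052.
Both exceed 1, so a two-phase solution exists.
Material balance + equilibrium reduce to Σ zᵢ(Kᵢ−1)/(1+ψ(Kᵢ−1)) = 0.
Newton iteration, ψ⁰ = 0.63:
  ψ = 0.6300: g = 0.00185, g' = -0.3103 → ψ = 0.6359
  ψ = 0.6359: g = 0.00000, g' = -0.3091 → ψ = 0.6360
Converged at ψ = 0.6360.

two-phase, V/F = 0.6360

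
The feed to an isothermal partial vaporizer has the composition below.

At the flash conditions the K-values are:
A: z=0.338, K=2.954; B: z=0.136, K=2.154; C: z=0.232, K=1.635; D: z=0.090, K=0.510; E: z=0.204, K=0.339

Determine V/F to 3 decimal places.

Newton iteration, V/F⁰ = 0.66:
  V/F = 0.660: g = 0.1770, g' = -0.679 → V/F = 0.921
  V/F = 0.921: g = -0.0199, g' = -0.898 → V/F = 0.899
  V/F = 0.899: g = -0.0004, g' = -0.861 → V/F = 0.898
Converged at V/F = 0.898.

V/F = 0.898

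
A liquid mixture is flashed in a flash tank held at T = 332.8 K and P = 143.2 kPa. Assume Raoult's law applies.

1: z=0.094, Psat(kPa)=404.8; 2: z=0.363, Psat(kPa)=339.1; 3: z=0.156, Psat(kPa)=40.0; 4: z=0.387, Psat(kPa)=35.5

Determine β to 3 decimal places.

Raoult's law: Kᵢ = Pᵢˢᵃᵗ/P = Pᵢˢᵃᵗ/143.2.
  K_1 = 404.8/143.2 = 2.82682, K_2 = 339.1/143.2 = 2.36802, K_3 = 40.0/143.2 = 0.27933, K_4 = 35.5/143.2 = 0.24791
Material balance + equilibrium reduce to Σ zᵢ(Kᵢ−1)/(1+β(Kᵢ−1)) = 0.
Check two-phase: ΣzᵢKᵢ = 1.265 > 1 and Σzᵢ/Kᵢ = 2.306 > 1, so g(0) = 0.265 > 0 and g(1) = -1.306 < 0.
Newton–Raphson from β = 0.46:
  β = 0.460: g = -0.2151, g' = -1.042 → β = 0.253
  β = 0.253: g = -0.0111, g' = -0.977 → β = 0.242
Converged at β = 0.242.

β = 0.242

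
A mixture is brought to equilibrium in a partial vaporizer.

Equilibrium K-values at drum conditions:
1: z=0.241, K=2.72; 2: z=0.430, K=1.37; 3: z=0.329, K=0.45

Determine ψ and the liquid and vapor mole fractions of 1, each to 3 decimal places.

ψ = 0.745, x_1 = 0.106, y_1 = 0.287

Let ψ = V/F and solve Σ zᵢ(Kᵢ−1)/(1+ψ(Kᵢ−1)) = 0.
Feasibility: ΣzᵢKᵢ = 1.393, Σzᵢ/Kᵢ = 1.134 — both > 1, two phases present.
Newton–Raphson from ψ = 0.5:
  ψ = 0.500: g = 0.1075, g' = -0.437 → ψ = 0.746
  ψ = 0.746: g = -0.0006, g' = -0.459 → ψ = 0.745
Converged at ψ = 0.745.
Compositions from xᵢ = zᵢ/(1+ψ(Kᵢ−1)), yᵢ = Kᵢxᵢ:
  1: x = 0.106, y = 0.287
  2: x = 0.337, y = 0.462
  3: x = 0.557, y = 0.251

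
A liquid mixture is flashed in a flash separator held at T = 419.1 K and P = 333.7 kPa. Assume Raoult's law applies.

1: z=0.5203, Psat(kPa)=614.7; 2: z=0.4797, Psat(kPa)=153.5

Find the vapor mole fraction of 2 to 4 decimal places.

y_2 = 0.2803

Raoult's law: Kᵢ = Pᵢˢᵃᵗ/P = Pᵢˢᵃᵗ/333.7.
  K_1 = 614.7/333.7 = 1.842074, K_2 = 153.5/333.7 = 0.459994
Material balance + equilibrium reduce to Σ zᵢ(Kᵢ−1)/(1+ψ(Kᵢ−1)) = 0.
Feasibility: ΣzᵢKᵢ = 1.1791, Σzᵢ/Kᵢ = 1.3253 — both > 1, two phases present.
Binary case is linear: z₁(K₁−1)(1+ψ(K₂−1)) + z₂(K₂−1)(1+ψ(K₁−1)) = 0
⇒ ψ = [z₁(K₁−1)+z₂(K₂−1)] / [−(K₁−1)(K₂−1)] = 0.17909/0.45472 = 0.3938
Compositions from xᵢ = zᵢ/(1+ψ(Kᵢ−1)), yᵢ = Kᵢxᵢ:
  1: x = 0.3907, y = 0.7197
  2: x = 0.6093, y = 0.2803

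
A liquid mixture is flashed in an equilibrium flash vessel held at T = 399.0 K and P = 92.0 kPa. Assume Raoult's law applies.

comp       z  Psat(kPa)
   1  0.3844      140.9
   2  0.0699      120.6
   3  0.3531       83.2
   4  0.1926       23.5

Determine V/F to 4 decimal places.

V/F = 0.2090

Raoult's law: Kᵢ = Pᵢˢᵃᵗ/P = Pᵢˢᵃᵗ/92.0.
  K_1 = 140.9/92.0 = 1.531522, K_2 = 120.6/92.0 = 1.310870, K_3 = 83.2/92.0 = 0.904348, K_4 = 23.5/92.0 = 0.255435
Iterate (Newton) starting at V/F = 0.31:
  V/F = 0.3100: g = -0.02601, g' = -0.2696 → V/F = 0.2135
  V/F = 0.2135: g = -0.00112, g' = -0.2479 → V/F = 0.2090
Converged at V/F = 0.2090.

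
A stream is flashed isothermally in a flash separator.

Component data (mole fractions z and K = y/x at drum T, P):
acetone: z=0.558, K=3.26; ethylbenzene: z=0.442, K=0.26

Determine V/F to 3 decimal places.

V/F = 0.558

Rachford–Rice: g(V/F) = Σ zᵢ(Kᵢ−1)/(1+V/F(Kᵢ−1)) = 0.
Check two-phase: ΣzᵢKᵢ = 1.934 > 1 and Σzᵢ/Kᵢ = 1.871 > 1, so g(0) = 0.934 > 0 and g(1) = -0.871 < 0.
Newton–Raphson from V/F = 0.6:
  V/F = 0.600: g = -0.0530, g' = -1.296 → V/F = 0.559
  V/F = 0.559: g = -0.0008, g' = -1.260 → V/F = 0.558
Converged at V/F = 0.558.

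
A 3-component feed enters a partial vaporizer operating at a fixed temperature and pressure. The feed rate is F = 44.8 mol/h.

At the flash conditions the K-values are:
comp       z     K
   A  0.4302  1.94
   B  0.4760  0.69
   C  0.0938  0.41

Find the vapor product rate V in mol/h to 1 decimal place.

V = 25.6 mol/h

Rachford–Rice: g(V/F) = Σ zᵢ(Kᵢ−1)/(1+V/F(Kᵢ−1)) = 0.
Feasibility: ΣzᵢKᵢ = 1.2015, Σzᵢ/Kᵢ = 1.1404 — both > 1, two phases present.
Newton–Raphson from V/F = 0.5:
  V/F = 0.5000: g = 0.02197, g' = -0.3057 → V/F = 0.5719
  V/F = 0.5719: g = 0.00013, g' = -0.3027 → V/F = 0.5723
Converged at V/F = 0.5723.
Then V = V/F·F = 0.5723·44.8 = 25.6 mol/h and L = F − V = 19.2 mol/h.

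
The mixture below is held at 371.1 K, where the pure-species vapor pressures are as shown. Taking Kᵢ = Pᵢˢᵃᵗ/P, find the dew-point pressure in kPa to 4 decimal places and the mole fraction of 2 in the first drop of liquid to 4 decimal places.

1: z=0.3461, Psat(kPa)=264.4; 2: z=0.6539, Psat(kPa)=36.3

At the dew point ψ → 1, so Σzᵢ/Kᵢ = 1 with Kᵢ = Pᵢˢᵃᵗ/P ⇒ 1/P = Σzᵢ/Pᵢˢᵃᵗ.
1/P = 0.3461/264.4 + 0.6539/36.3 = 0.0193228 ⇒ P = 51.7524 kPa
xᵢ = zᵢP/Pᵢˢᵃᵗ ⇒ x_2 = 0.6539·51.7524/36.3 = 0.9323

Pdew = 51.7524 kPa, x_2 = 0.9323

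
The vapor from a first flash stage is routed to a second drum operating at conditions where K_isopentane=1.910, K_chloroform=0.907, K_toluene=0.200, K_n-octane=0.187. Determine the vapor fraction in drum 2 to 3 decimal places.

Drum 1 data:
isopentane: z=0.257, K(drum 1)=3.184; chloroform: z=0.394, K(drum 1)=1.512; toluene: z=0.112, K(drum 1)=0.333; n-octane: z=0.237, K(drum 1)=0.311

Drum 1:
Let ψ₁ = V/F and solve Σ zᵢ(Kᵢ−1)/(1+ψ₁(Kᵢ−1)) = 0.
g(0) = ΣzᵢKᵢ − 1 = 0.525 and g(1) = 1 − Σzᵢ/Kᵢ = -0.440, so a root lies in (0, 1).
Iterate (Newton) starting at ψ₁ = 0.43:
  ψ₁ = 0.430: g = 0.1180, g' = -0.721 → ψ₁ = 0.594
  ψ₁ = 0.594: g = -0.0010, g' = -0.752 → ψ₁ = 0.592
Converged at ψ₁ = 0.592.
Drum-1 compositions:
  isopentane: x = 0.112, y = 0.357
  chloroform: x = 0.302, y = 0.457
  toluene: x = 0.185, y = 0.062
  n-octane: x = 0.400, y = 0.125
Drum-2 feed = drum-1 vapor: z₂ = (0.3567, 0.4571, 0.0617, 0.1246).
Drum 2:
Rachford–Rice: g(ψ₂) = Σ zᵢ(Kᵢ−1)/(1+ψ₂(Kᵢ−1)) = 0.
g(0) = ΣzᵢKᵢ − 1 = 0.132 and g(1) = 1 − Σzᵢ/Kᵢ = -0.665, so a root lies in (0, 1).
Newton iteration, ψ₂⁰ = 0.69:
  ψ₂ = 0.690: g = -0.1868, g' = -0.740 → ψ₂ = 0.437
  ψ₂ = 0.437: g = -0.0452, g' = -0.447 → ψ₂ = 0.336
  ψ₂ = 0.336: g = -0.0022, g' = -0.407 → ψ₂ = 0.331
Converged at ψ₂ = 0.331.
  isopentane: x = 0.274, y = 0.524
  chloroform: x = 0.472, y = 0.428
  toluene: x = 0.084, y = 0.017
  n-octane: x = 0.170, y = 0.032

V/F (drum 2) = 0.331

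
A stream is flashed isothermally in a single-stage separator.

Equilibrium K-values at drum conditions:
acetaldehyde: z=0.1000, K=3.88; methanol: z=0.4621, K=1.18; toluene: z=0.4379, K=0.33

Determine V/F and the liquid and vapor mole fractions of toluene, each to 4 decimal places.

Material balance + equilibrium reduce to Σ zᵢ(Kᵢ−1)/(1+V/F(Kᵢ−1)) = 0.
Check two-phase: ΣzᵢKᵢ = 1.0778 > 1 and Σzᵢ/Kᵢ = 1.7444 > 1, so g(0) = 0.0778 > 0 and g(1) = -0.7444 < 0.
Newton–Raphson from V/F = 0.5:
  V/F = 0.5000: g = -0.24685, g' = -0.5964 → V/F = 0.0861
  V/F = 0.0861: g = 0.00131, g' = -0.7684 → V/F = 0.0878
Converged at V/F = 0.0878.
Compositions from xᵢ = zᵢ/(1+V/F(Kᵢ−1)), yᵢ = Kᵢxᵢ:
  acetaldehyde: x = 0.0798, y = 0.3097
  methanol: x = 0.4549, y = 0.5368
  toluene: x = 0.4653, y = 0.1535

V/F = 0.0878, x_toluene = 0.4653, y_toluene = 0.1535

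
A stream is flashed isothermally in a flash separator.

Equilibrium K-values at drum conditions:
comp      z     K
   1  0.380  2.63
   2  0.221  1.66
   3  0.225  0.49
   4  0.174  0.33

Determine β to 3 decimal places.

Let β = V/F and solve Σ zᵢ(Kᵢ−1)/(1+β(Kᵢ−1)) = 0.
Feasibility: ΣzᵢKᵢ = 1.534, Σzᵢ/Kᵢ = 1.264 — both > 1, two phases present.
Newton–Raphson from β = 0.5:
  β = 0.500: g = 0.1216, g' = -0.643 → β = 0.689
  β = 0.689: g = -0.0015, g' = -0.678 → β = 0.687
Converged at β = 0.687.

β = 0.687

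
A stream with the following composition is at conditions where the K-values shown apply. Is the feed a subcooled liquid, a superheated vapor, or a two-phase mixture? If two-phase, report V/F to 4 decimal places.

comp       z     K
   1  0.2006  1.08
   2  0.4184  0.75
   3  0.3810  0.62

ΣzᵢKᵢ = 0.7667; Σzᵢ/Kᵢ = 1.3581.
Since ΣzᵢKᵢ < 1 the mixture is below its bubble point — single liquid phase.

subcooled liquid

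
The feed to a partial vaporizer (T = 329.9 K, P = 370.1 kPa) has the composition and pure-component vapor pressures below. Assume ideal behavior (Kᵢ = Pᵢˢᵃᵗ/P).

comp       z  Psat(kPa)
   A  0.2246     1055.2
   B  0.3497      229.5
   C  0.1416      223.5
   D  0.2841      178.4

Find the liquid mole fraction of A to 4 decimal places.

Raoult's law: Kᵢ = Pᵢˢᵃᵗ/P = Pᵢˢᵃᵗ/370.1.
  K_A = 1055.2/370.1 = 2.851121, K_B = 229.5/370.1 = 0.620103, K_C = 223.5/370.1 = 0.603891, K_D = 178.4/370.1 = 0.482032
Rachford–Rice: g(ψ) = Σ zᵢ(Kᵢ−1)/(1+ψ(Kᵢ−1)) = 0.
Feasibility: ΣzᵢKᵢ = 1.0797, Σzᵢ/Kᵢ = 1.4666 — both > 1, two phases present.
Iterate (Newton) starting at ψ = 0.5:
  ψ = 0.5000: g = -0.21661, g' = -0.4578 → ψ = 0.0269
  ψ = 0.0269: g = 0.05590, g' = -0.8510 → ψ = 0.0926
  ψ = 0.0926: g = 0.00445, g' = -0.7232 → ψ = 0.0987
  ψ = 0.0987: g = 0.00003, g' = -0.7133 → ψ = 0.0988
Converged at ψ = 0.0988.
Compositions from xᵢ = zᵢ/(1+ψ(Kᵢ−1)), yᵢ = Kᵢxᵢ:
  A: x = 0.1899, y = 0.5414
  B: x = 0.3633, y = 0.2253
  C: x = 0.1474, y = 0.0890
  D: x = 0.2994, y = 0.1443

x_A = 0.1899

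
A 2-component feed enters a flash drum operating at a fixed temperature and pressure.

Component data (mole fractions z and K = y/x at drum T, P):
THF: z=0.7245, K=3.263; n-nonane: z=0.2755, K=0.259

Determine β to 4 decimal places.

β = 0.8560

Let β = V/F and solve Σ zᵢ(Kᵢ−1)/(1+β(Kᵢ−1)) = 0.
Feasibility: ΣzᵢKᵢ = 2.4354, Σzᵢ/Kᵢ = 1.2857 — both > 1, two phases present.
Binary case is linear: z₁(K₁−1)(1+β(K₂−1)) + z₂(K₂−1)(1+β(K₁−1)) = 0
⇒ β = [z₁(K₁−1)+z₂(K₂−1)] / [−(K₁−1)(K₂−1)] = 1.43540/1.67688 = 0.8560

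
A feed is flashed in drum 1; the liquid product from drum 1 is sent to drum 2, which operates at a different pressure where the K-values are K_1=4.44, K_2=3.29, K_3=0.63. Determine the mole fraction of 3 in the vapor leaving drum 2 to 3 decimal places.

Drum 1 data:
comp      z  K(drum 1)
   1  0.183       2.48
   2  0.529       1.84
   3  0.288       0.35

Drum 1:
Let ψ₁ = V/F and solve Σ zᵢ(Kᵢ−1)/(1+ψ₁(Kᵢ−1)) = 0.
Check two-phase: ΣzᵢKᵢ = 1.528 > 1 and Σzᵢ/Kᵢ = 1.184 > 1, so g(0) = 0.528 > 0 and g(1) = -0.184 < 0.
Newton–Raphson from ψ₁ = 0.4:
  ψ₁ = 0.400: g = 0.2498, g' = -0.589 → ψ₁ = 0.824
  ψ₁ = 0.824: g = -0.0182, g' = -0.776 → ψ₁ = 0.800
Converged at ψ₁ = 0.800.
Drum-1 compositions:
  1: x = 0.084, y = 0.208
  2: x = 0.316, y = 0.582
  3: x = 0.600, y = 0.210
Drum-2 feed = drum-1 liquid: z₂ = (0.0838, 0.3164, 0.5998).
Drum 2:
Rachford–Rice: g(ψ₂) = Σ zᵢ(Kᵢ−1)/(1+ψ₂(Kᵢ−1)) = 0.
g(0) = ΣzᵢKᵢ − 1 = 0.791 and g(1) = 1 − Σzᵢ/Kᵢ = -0.067, so a root lies in (0, 1).
Newton iteration, ψ₂⁰ = 0.5:
  ψ₂ = 0.500: g = 0.1715, g' = -0.618 → ψ₂ = 0.777
  ψ₂ = 0.777: g = 0.0276, g' = -0.450 → ψ₂ = 0.839
  ψ₂ = 0.839: g = 0.0006, g' = -0.433 → ψ₂ = 0.840
Converged at ψ₂ = 0.840.
  1: x = 0.022, y = 0.096
  2: x = 0.108, y = 0.356
  3: x = 0.870, y = 0.548

y_3 (drum 2) = 0.548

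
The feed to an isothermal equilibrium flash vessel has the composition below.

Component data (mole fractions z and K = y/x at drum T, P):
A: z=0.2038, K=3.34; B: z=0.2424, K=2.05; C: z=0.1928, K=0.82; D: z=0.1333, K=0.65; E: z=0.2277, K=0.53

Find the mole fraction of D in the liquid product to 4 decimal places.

Newton iteration, ψ⁰ = 0.61:
  ψ = 0.6100: g = 0.10327, g' = -0.4218 → ψ = 0.8548
  ψ = 0.8548: g = 0.00660, g' = -0.3807 → ψ = 0.8722
Converged at ψ = 0.8722.
Compositions from xᵢ = zᵢ/(1+ψ(Kᵢ−1)), yᵢ = Kᵢxᵢ:
  A: x = 0.0670, y = 0.2238
  B: x = 0.1265, y = 0.2594
  C: x = 0.2287, y = 0.1875
  D: x = 0.1919, y = 0.1247
  E: x = 0.3859, y = 0.2045

x_D = 0.1919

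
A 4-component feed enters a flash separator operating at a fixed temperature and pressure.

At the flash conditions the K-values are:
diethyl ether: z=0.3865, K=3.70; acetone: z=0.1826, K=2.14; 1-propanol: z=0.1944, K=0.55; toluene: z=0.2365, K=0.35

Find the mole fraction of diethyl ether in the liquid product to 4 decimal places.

x_diethyl ether = 0.1245

Rachford–Rice: g(V/F) = Σ zᵢ(Kᵢ−1)/(1+V/F(Kᵢ−1)) = 0.
g(0) = ΣzᵢKᵢ − 1 = 1.0105 and g(1) = 1 − Σzᵢ/Kᵢ = -0.2190, so a root lies in (0, 1).
Newton iteration, V/F⁰ = 0.6:
  V/F = 0.6000: g = 0.15007, g' = -0.8365 → V/F = 0.7794
  V/F = 0.7794: g = 0.00008, g' = -0.8627 → V/F = 0.7795
Converged at V/F = 0.7795.
Compositions from xᵢ = zᵢ/(1+V/F(Kᵢ−1)), yᵢ = Kᵢxᵢ:
  diethyl ether: x = 0.1245, y = 0.4606
  acetone: x = 0.0967, y = 0.2069
  1-propanol: x = 0.2994, y = 0.1647
  toluene: x = 0.4794, y = 0.1678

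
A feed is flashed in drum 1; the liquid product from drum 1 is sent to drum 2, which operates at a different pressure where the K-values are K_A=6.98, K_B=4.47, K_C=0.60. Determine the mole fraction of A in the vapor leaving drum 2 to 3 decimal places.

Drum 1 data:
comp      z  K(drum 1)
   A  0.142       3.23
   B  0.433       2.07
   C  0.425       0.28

Drum 1:
Rachford–Rice: g(ψ₁) = Σ zᵢ(Kᵢ−1)/(1+ψ₁(Kᵢ−1)) = 0.
g(0) = ΣzᵢKᵢ − 1 = 0.474 and g(1) = 1 − Σzᵢ/Kᵢ = -0.771, so a root lies in (0, 1).
Newton–Raphson from ψ₁ = 0.62:
  ψ₁ = 0.620: g = -0.1413, g' = -1.022 → ψ₁ = 0.482
  ψ₁ = 0.482: g = -0.0102, g' = -0.896 → ψ₁ = 0.470
Converged at ψ₁ = 0.470.
Drum-1 compositions:
  A: x = 0.069, y = 0.224
  B: x = 0.288, y = 0.596
  C: x = 0.643, y = 0.180
Drum-2 feed = drum-1 liquid: z₂ = (0.0693, 0.2880, 0.6427).
Drum 2:
Newton iteration, ψ₂⁰ = 0.52:
  ψ₂ = 0.520: g = 0.1326, g' = -0.752 → ψ₂ = 0.696
  ψ₂ = 0.696: g = 0.0164, g' = -0.588 → ψ₂ = 0.724
  ψ₂ = 0.724: g = 0.0002, g' = -0.572 → ψ₂ = 0.725
Converged at ψ₂ = 0.725.
  A: x = 0.013, y = 0.091
  B: x = 0.082, y = 0.366
  C: x = 0.905, y = 0.543

y_A (drum 2) = 0.091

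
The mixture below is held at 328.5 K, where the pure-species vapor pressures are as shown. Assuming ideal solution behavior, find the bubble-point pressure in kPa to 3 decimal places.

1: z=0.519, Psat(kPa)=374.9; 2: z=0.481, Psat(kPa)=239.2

At the bubble point ψ → 0, so ΣzᵢKᵢ = 1 with Kᵢ = Pᵢˢᵃᵗ/P ⇒ P = ΣzᵢPᵢˢᵃᵗ.
P = 0.519·374.9 + 0.481·239.2 = 309.628 kPa

Pbub = 309.628 kPa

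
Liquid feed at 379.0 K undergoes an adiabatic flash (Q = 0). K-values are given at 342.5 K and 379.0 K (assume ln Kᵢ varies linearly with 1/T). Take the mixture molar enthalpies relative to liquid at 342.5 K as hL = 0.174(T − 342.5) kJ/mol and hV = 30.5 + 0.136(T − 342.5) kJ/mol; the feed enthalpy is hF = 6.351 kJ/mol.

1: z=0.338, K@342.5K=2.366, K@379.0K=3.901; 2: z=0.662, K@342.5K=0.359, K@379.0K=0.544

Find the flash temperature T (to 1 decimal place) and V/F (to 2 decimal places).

T = 350.6 K, V/F = 0.16

Adiabatic flash: solve Rachford–Rice at each trial T, then check hF = ψ·hV(T) + (1−ψ)·hL(T).
  T = 342.5 K: K = (2.366, 0.359), RR gives ψ = 0.043, H_out = 1.302 kJ/mol
  T = 379.0 K: K = (3.901, 0.544), RR gives ψ = 0.513, H_out = 21.287 kJ/mol
  T = 360.8 K: K = (3.079, 0.447), RR gives ψ = 0.293, H_out = 11.905 kJ/mol
  T = 351.6 K: K = (2.706, 0.401), RR gives ψ = 0.177, H_out = 6.912 kJ/mol
  T = 347.1 K: K = (2.535, 0.380), RR gives ψ = 0.114, H_out = 4.254 kJ/mol
  T = 349.4 K: K = (2.621, 0.391), RR gives ψ = 0.147, H_out = 5.636 kJ/mol
Linear interpolation between T = 349.4 (H_out = 5.636) and T = 351.6 (H_out = 6.912) on hF = 6.351 gives T ≈ 350.6 K, at which ψ = 0.16.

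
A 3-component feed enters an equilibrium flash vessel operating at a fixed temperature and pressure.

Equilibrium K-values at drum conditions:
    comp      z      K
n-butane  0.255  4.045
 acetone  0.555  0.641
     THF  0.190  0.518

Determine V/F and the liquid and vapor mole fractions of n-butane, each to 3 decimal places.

Rachford–Rice: g(V/F) = Σ zᵢ(Kᵢ−1)/(1+V/F(Kᵢ−1)) = 0.
Check two-phase: ΣzᵢKᵢ = 1.486 > 1 and Σzᵢ/Kᵢ = 1.296 > 1, so g(0) = 0.486 > 0 and g(1) = -0.296 < 0.
Iterate (Newton) starting at V/F = 0.33:
  V/F = 0.330: g = 0.0524, g' = -0.743 → V/F = 0.401
  V/F = 0.401: g = 0.0036, g' = -0.645 → V/F = 0.406
Converged at V/F = 0.406.
Compositions from xᵢ = zᵢ/(1+V/F(Kᵢ−1)), yᵢ = Kᵢxᵢ:
  n-butane: x = 0.114, y = 0.461
  acetone: x = 0.650, y = 0.416
  THF: x = 0.236, y = 0.122

V/F = 0.406, x_n-butane = 0.114, y_n-butane = 0.461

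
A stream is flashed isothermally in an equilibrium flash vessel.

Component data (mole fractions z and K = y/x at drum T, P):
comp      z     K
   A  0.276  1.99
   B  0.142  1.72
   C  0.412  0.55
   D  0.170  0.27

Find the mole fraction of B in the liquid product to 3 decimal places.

x_B = 0.130

Let ψ = V/F and solve Σ zᵢ(Kᵢ−1)/(1+ψ(Kᵢ−1)) = 0.
g(0) = ΣzᵢKᵢ − 1 = 0.066 and g(1) = 1 − Σzᵢ/Kᵢ = -0.600, so a root lies in (0, 1).
Iterate (Newton) starting at ψ = 0.5:
  ψ = 0.500: g = -0.1767, g' = -0.524 → ψ = 0.163
  ψ = 0.163: g = -0.0142, g' = -0.473 → ψ = 0.133
Converged at ψ = 0.133.
Compositions from xᵢ = zᵢ/(1+ψ(Kᵢ−1)), yᵢ = Kᵢxᵢ:
  A: x = 0.244, y = 0.485
  B: x = 0.130, y = 0.223
  C: x = 0.438, y = 0.241
  D: x = 0.188, y = 0.051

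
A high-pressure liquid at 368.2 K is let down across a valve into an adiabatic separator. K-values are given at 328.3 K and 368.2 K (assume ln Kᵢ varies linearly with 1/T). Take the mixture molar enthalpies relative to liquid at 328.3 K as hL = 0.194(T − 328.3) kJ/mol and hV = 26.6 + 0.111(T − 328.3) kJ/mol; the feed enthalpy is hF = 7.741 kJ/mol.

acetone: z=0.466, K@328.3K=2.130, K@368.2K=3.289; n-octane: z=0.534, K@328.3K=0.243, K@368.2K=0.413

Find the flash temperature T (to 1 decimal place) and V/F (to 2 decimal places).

Adiabatic flash: solve Rachford–Rice at each trial T, then check hF = ψ·hV(T) + (1−ψ)·hL(T).
  T = 328.3 K: K = (2.130, 0.243), RR gives ψ = 0.143, H_out = 3.804 kJ/mol
  T = 368.2 K: K = (3.289, 0.413), RR gives ψ = 0.561, H_out = 20.795 kJ/mol
  T = 348.2 K: K = (2.678, 0.321), RR gives ψ = 0.369, H_out = 13.056 kJ/mol
  T = 338.2 K: K = (2.395, 0.280), RR gives ψ = 0.265, H_out = 8.749 kJ/mol
  T = 333.2 K: K = (2.259, 0.261), RR gives ψ = 0.207, H_out = 6.364 kJ/mol
  T = 335.7 K: K = (2.327, 0.271), RR gives ψ = 0.236, H_out = 7.581 kJ/mol
  T = 336.9 K: K = (2.360, 0.275), RR gives ψ = 0.250, H_out = 8.147 kJ/mol
Linear interpolation between T = 335.7 (H_out = 7.581) and T = 336.9 (H_out = 8.147) on hF = 7.741 gives T ≈ 336.0 K, at which ψ = 0.24.

T = 336.0 K, V/F = 0.24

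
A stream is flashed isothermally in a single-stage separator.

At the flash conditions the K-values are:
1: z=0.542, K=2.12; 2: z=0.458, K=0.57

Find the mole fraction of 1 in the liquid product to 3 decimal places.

x_1 = 0.277

Binary case is linear: z₁(K₁−1)(1+V/F(K₂−1)) + z₂(K₂−1)(1+V/F(K₁−1)) = 0
⇒ V/F = [z₁(K₁−1)+z₂(K₂−1)] / [−(K₁−1)(K₂−1)] = 0.4101/0.4816 = 0.852
Compositions from xᵢ = zᵢ/(1+V/F(Kᵢ−1)), yᵢ = Kᵢxᵢ:
  1: x = 0.277, y = 0.588
  2: x = 0.723, y = 0.412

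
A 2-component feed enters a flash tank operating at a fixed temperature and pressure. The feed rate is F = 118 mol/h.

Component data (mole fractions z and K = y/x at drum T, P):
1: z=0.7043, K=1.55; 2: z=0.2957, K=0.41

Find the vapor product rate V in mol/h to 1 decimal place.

V = 77.4 mol/h

Let β = V/F and solve Σ zᵢ(Kᵢ−1)/(1+β(Kᵢ−1)) = 0.
Feasibility: ΣzᵢKᵢ = 1.2129, Σzᵢ/Kᵢ = 1.1756 — both > 1, two phases present.
Binary case is linear: z₁(K₁−1)(1+β(K₂−1)) + z₂(K₂−1)(1+β(K₁−1)) = 0
⇒ β = [z₁(K₁−1)+z₂(K₂−1)] / [−(K₁−1)(K₂−1)] = 0.21290/0.32450 = 0.6561
Then V = β·F = 0.6561·118 = 77.4 mol/h and L = F − V = 40.6 mol/h.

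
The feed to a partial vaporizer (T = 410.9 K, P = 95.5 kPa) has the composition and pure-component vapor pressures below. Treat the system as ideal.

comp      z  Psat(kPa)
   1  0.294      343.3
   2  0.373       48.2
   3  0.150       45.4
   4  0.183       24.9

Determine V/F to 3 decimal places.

V/F = 0.246

Raoult's law: Kᵢ = Pᵢˢᵃᵗ/P = Pᵢˢᵃᵗ/95.5.
  K_1 = 343.3/95.5 = 3.59476, K_2 = 48.2/95.5 = 0.50471, K_3 = 45.4/95.5 = 0.47539, K_4 = 24.9/95.5 = 0.26073
Iterate (Newton) starting at V/F = 0.5:
  V/F = 0.500: g = -0.2348, g' = -0.864 → V/F = 0.228
  V/F = 0.228: g = 0.0186, g' = -1.095 → V/F = 0.245
  V/F = 0.245: g = 0.0003, g' = -1.061 → V/F = 0.246
Converged at V/F = 0.246.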